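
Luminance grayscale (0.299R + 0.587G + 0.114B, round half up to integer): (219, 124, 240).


Gray = 0.299×R + 0.587×G + 0.114×B
Gray = 0.299×219 + 0.587×124 + 0.114×240
Gray = 65.481 + 72.788 + 27.360
Gray = 165.629 → round half up → 166
Gray = 166


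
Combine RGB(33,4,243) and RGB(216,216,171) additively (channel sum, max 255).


Additive: each channel = min(255, C₁+C₂)
R: 33+216 = 249 → 249
G: 4+216 = 220 → 220
B: 243+171 = 414 → 255
= RGB(249, 220, 255)


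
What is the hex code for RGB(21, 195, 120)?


R = 21 → 15 (hex)
G = 195 → C3 (hex)
B = 120 → 78 (hex)
Hex = #15C378


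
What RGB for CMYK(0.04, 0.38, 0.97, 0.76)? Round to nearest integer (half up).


R = 255 × (1-C) × (1-K) = 255 × 0.96 × 0.24 = 58.752 → 59
G = 255 × (1-M) × (1-K) = 255 × 0.62 × 0.24 = 37.944 → 38
B = 255 × (1-Y) × (1-K) = 255 × 0.03 × 0.24 = 1.836 → 2
= RGB(59, 38, 2)


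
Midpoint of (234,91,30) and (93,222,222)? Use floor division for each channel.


Midpoint: each channel = ⌊(C₁+C₂)/2⌋
R: ⌊(234+93)/2⌋ = 163
G: ⌊(91+222)/2⌋ = 156
B: ⌊(30+222)/2⌋ = 126
= RGB(163, 156, 126)


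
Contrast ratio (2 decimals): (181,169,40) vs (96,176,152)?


Linearize each sRGB channel c=v/255: c/12.92 if c ≤ 0.04045 else ((c+0.055)/1.055)^2.4
L = 0.2126×R_lin + 0.7152×G_lin + 0.0722×B_lin
Color 1 (181,169,40):
  R=181: 181/255≈0.7098 > 0.04045 → ((0.7098+0.055)/1.055)^2.4 ≈ 0.46208
  G=169: 169/255≈0.6627 > 0.04045 → ((0.6627+0.055)/1.055)^2.4 ≈ 0.39676
  B=40: 40/255≈0.1569 > 0.04045 → ((0.1569+0.055)/1.055)^2.4 ≈ 0.02122
  L1 = 0.2126×0.46208 + 0.7152×0.39676 + 0.0722×0.02122 ≈ 0.38353
Color 2 (96,176,152):
  R=96: 96/255≈0.3765 > 0.04045 → ((0.3765+0.055)/1.055)^2.4 ≈ 0.11697
  G=176: 176/255≈0.6902 > 0.04045 → ((0.6902+0.055)/1.055)^2.4 ≈ 0.43415
  B=152: 152/255≈0.5961 > 0.04045 → ((0.5961+0.055)/1.055)^2.4 ≈ 0.31399
  L2 = 0.2126×0.11697 + 0.7152×0.43415 + 0.0722×0.31399 ≈ 0.35804
Lighter = 0.38353, Darker = 0.35804
Ratio = (L_lighter + 0.05) / (L_darker + 0.05)
Ratio = (0.38353 + 0.05) / (0.35804 + 0.05) = 0.43353 / 0.40804 ≈ 1.0625
Ratio ≈ 1.06:1


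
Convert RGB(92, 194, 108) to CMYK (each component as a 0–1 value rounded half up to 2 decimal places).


R'=92/255≈0.3608, G'=194/255≈0.7608, B'=108/255≈0.4235
K = 1 - max(R',G',B') = 1 - 194/255 = 61/255 = 0.23921… → 0.24
(1-R'-K)/(1-K) simplifies to (max-R)/max with max = 194:
C = (194-92)/194 = 102/194 = 0.52577… → 0.53
M = (194-194)/194 = 0/194 = 0 → 0.00
Y = (194-108)/194 = 86/194 = 0.44329… → 0.44
= CMYK(0.53, 0.00, 0.44, 0.24)


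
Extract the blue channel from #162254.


Color: #162254
R = 16 = 22
G = 22 = 34
B = 54 = 84
Blue = 84


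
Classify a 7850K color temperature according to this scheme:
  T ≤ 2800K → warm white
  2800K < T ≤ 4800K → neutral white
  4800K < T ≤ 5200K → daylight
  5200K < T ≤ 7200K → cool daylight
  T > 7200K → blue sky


Temperature: 7850K
7850K > 7200K → blue sky
Classification: blue sky


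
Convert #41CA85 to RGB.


41 → 65 (R)
CA → 202 (G)
85 → 133 (B)
= RGB(65, 202, 133)


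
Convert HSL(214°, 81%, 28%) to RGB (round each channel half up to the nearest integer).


H=214°, S=0.81, L=0.28
C = (1-|2L-1|)×S = (1-|-0.44|)×0.81 = 0.4536
H' = H/60 = 214/60 ≈ 3.5667; X = C×(1-|H' mod 2 - 1|) = 0.19656
m = L - C/2 = 0.28 - 0.2268 = 0.0532
Sector ⌊H'⌋ = 3 → (R',G',B') = (0.0, 0.19656, 0.4536)
RGB = ((R'+m)×255, (G'+m)×255, (B'+m)×255) = (13.566, 63.6888, 129.234)
Round half up → RGB(14, 64, 129)


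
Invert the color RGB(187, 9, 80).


Invert: (255-R, 255-G, 255-B)
R: 255-187 = 68
G: 255-9 = 246
B: 255-80 = 175
= RGB(68, 246, 175)


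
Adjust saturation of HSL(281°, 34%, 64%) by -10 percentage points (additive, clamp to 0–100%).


Original S = 34%
Adjustment = -10 percentage points
New S = 34 + (-10) = 24
Clamp to [0, 100] → 24
= HSL(281°, 24%, 64%)


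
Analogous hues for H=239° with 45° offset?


Base hue: 239°
Left analog: (239 - 45) mod 360 = 194°
Right analog: (239 + 45) mod 360 = 284°
Analogous hues = 194° and 284°


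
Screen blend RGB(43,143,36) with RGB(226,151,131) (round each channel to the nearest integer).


Screen: C = 255 - (255-A)×(255-B)/255, rounded to nearest integer
R: 255 - (255-43)×(255-226)/255 = 255 - 6148/255 ≈ 255 - 24.110 = 230.890 → 231
G: 255 - (255-143)×(255-151)/255 = 255 - 11648/255 ≈ 255 - 45.678 = 209.322 → 209
B: 255 - (255-36)×(255-131)/255 = 255 - 27156/255 ≈ 255 - 106.494 = 148.506 → 149
= RGB(231, 209, 149)


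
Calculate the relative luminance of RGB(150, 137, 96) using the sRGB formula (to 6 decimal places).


Linearize each channel (sRGB transfer function): c = v/255; c_lin = c/12.92 if c ≤ 0.04045, else ((c+0.055)/1.055)^2.4
  R: 150/255 ≈ 0.588235 > 0.04045 → ((0.588235+0.055)/1.055)^2.4 ≈ 0.304987
  G: 137/255 ≈ 0.537255 > 0.04045 → ((0.537255+0.055)/1.055)^2.4 ≈ 0.250158
  B: 96/255 ≈ 0.376471 > 0.04045 → ((0.376471+0.055)/1.055)^2.4 ≈ 0.116971
R_lin = 0.304987, G_lin = 0.250158, B_lin = 0.116971
L = 0.2126×R + 0.7152×G + 0.0722×B
L = 0.2126×0.304987 + 0.7152×0.250158 + 0.0722×0.116971
L ≈ 0.252199


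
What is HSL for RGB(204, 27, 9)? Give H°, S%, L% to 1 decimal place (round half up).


Normalize: R'=204/255≈0.8000, G'=27/255≈0.1059, B'=9/255≈0.0353
Max=204/255, Min=9/255, Δ=Max-Min=195/255
L = (Max+Min)/2 = (204+9)/510 = 213/510 = 0.41764… → L = 41.8%
L ≤ 0.5 → S = Δ/(Max+Min) = 195/(204+9) = 195/213 = 0.91549… → S = 91.5%
(the 1/255 factors cancel in S and H, so raw channel differences can be used)
Max is R' → H = 60 × (((G-B)/Δ) mod 6) = 60 × (((27-9)/195) mod 6)
  18/195 = 0.0923…
  H = 60 × 0.0923… = 5.538…° → H = 5.5°
= HSL(5.5°, 91.5%, 41.8%)


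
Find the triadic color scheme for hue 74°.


Triadic: equally spaced at 120° intervals
H1 = 74°
H2 = (74 + 120) mod 360 = 194°
H3 = (74 + 240) mod 360 = 314°
Triadic = 74°, 194°, 314°


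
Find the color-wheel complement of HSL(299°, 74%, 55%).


Complement = opposite side of color wheel = hue + 180°
H' = (299 + 180) mod 360 = 119°
S and L unchanged.
= HSL(119°, 74%, 55%)


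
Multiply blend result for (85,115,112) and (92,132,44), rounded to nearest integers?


Multiply: C = A×B/255, rounded to nearest integer
R: 85×92/255 = 7820/255 ≈ 30.667 → 31
G: 115×132/255 = 15180/255 ≈ 59.529 → 60
B: 112×44/255 = 4928/255 ≈ 19.325 → 19
= RGB(31, 60, 19)


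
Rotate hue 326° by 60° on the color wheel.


New hue = (H + rotation) mod 360
New hue = (326 + 60) mod 360
= 386 mod 360
= 26°


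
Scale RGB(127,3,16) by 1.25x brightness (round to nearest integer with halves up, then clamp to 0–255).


Multiply each channel by 1.25, round half up, clamp to [0, 255]
R: 127×1.25 = 158.75 → round → 159
G: 3×1.25 = 3.75 → round → 4
B: 16×1.25 = 20
= RGB(159, 4, 20)


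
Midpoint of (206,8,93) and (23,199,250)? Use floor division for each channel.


Midpoint: each channel = ⌊(C₁+C₂)/2⌋
R: ⌊(206+23)/2⌋ = 114
G: ⌊(8+199)/2⌋ = 103
B: ⌊(93+250)/2⌋ = 171
= RGB(114, 103, 171)


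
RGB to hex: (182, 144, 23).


R = 182 → B6 (hex)
G = 144 → 90 (hex)
B = 23 → 17 (hex)
Hex = #B69017


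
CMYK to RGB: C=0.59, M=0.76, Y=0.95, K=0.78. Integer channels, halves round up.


R = 255 × (1-C) × (1-K) = 255 × 0.41 × 0.22 = 23.001 → 23
G = 255 × (1-M) × (1-K) = 255 × 0.24 × 0.22 = 13.464 → 13
B = 255 × (1-Y) × (1-K) = 255 × 0.05 × 0.22 = 2.805 → 3
= RGB(23, 13, 3)


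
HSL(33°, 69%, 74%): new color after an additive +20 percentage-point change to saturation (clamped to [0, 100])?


Original S = 69%
Adjustment = +20 percentage points
New S = 69 + (20) = 89
Clamp to [0, 100] → 89
= HSL(33°, 89%, 74%)


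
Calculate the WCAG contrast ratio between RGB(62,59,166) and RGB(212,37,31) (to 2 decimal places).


Linearize each sRGB channel c=v/255: c/12.92 if c ≤ 0.04045 else ((c+0.055)/1.055)^2.4
L = 0.2126×R_lin + 0.7152×G_lin + 0.0722×B_lin
Color 1 (62,59,166):
  R=62: 62/255≈0.2431 > 0.04045 → ((0.2431+0.055)/1.055)^2.4 ≈ 0.04817
  G=59: 59/255≈0.2314 > 0.04045 → ((0.2314+0.055)/1.055)^2.4 ≈ 0.04374
  B=166: 166/255≈0.6510 > 0.04045 → ((0.6510+0.055)/1.055)^2.4 ≈ 0.38133
  L1 = 0.2126×0.04817 + 0.7152×0.04374 + 0.0722×0.38133 ≈ 0.06905
Color 2 (212,37,31):
  R=212: 212/255≈0.8314 > 0.04045 → ((0.8314+0.055)/1.055)^2.4 ≈ 0.65837
  G=37: 37/255≈0.1451 > 0.04045 → ((0.1451+0.055)/1.055)^2.4 ≈ 0.01850
  B=31: 31/255≈0.1216 > 0.04045 → ((0.1216+0.055)/1.055)^2.4 ≈ 0.01370
  L2 = 0.2126×0.65837 + 0.7152×0.01850 + 0.0722×0.01370 ≈ 0.15419
Lighter = 0.15419, Darker = 0.06905
Ratio = (L_lighter + 0.05) / (L_darker + 0.05)
Ratio = (0.15419 + 0.05) / (0.06905 + 0.05) = 0.20419 / 0.11905 ≈ 1.7151
Ratio ≈ 1.72:1


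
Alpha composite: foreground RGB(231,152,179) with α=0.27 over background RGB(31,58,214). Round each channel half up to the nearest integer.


C = α×F + (1-α)×B, with 1-α = 0.73
R: 0.27×231 + 0.73×31 = 62.37 + 22.63 = 85.00 → 85
G: 0.27×152 + 0.73×58 = 41.04 + 42.34 = 83.38 → 83
B: 0.27×179 + 0.73×214 = 48.33 + 156.22 = 204.55 → 205
= RGB(85, 83, 205)


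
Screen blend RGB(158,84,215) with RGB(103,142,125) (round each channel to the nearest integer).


Screen: C = 255 - (255-A)×(255-B)/255, rounded to nearest integer
R: 255 - (255-158)×(255-103)/255 = 255 - 14744/255 ≈ 255 - 57.820 = 197.180 → 197
G: 255 - (255-84)×(255-142)/255 = 255 - 19323/255 ≈ 255 - 75.776 = 179.224 → 179
B: 255 - (255-215)×(255-125)/255 = 255 - 5200/255 ≈ 255 - 20.392 = 234.608 → 235
= RGB(197, 179, 235)


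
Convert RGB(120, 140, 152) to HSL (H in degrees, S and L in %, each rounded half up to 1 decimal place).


Normalize: R'=120/255≈0.4706, G'=140/255≈0.5490, B'=152/255≈0.5961
Max=152/255, Min=120/255, Δ=Max-Min=32/255
L = (Max+Min)/2 = (152+120)/510 = 272/510 = 0.53333… → L = 53.3%
L > 0.5 → S = Δ/(2-Max-Min) = 32/(510-152-120) = 32/238 = 0.13445… → S = 13.4%
(the 1/255 factors cancel in S and H, so raw channel differences can be used)
Max is B' → H = 60 × ((R-G)/Δ + 4) = 60 × ((120-140)/32 + 4)
  -20/32 + 4 = -0.625 + 4 = 3.375
  H = 60 × 3.375 = 202.5° → H = 202.5°
= HSL(202.5°, 13.4%, 53.3%)


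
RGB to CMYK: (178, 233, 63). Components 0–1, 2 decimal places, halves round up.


R'=178/255≈0.6980, G'=233/255≈0.9137, B'=63/255≈0.2471
K = 1 - max(R',G',B') = 1 - 233/255 = 22/255 = 0.08627… → 0.09
(1-R'-K)/(1-K) simplifies to (max-R)/max with max = 233:
C = (233-178)/233 = 55/233 = 0.23605… → 0.24
M = (233-233)/233 = 0/233 = 0 → 0.00
Y = (233-63)/233 = 170/233 = 0.72961… → 0.73
= CMYK(0.24, 0.00, 0.73, 0.09)


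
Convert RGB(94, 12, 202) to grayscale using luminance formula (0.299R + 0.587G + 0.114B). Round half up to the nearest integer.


Gray = 0.299×R + 0.587×G + 0.114×B
Gray = 0.299×94 + 0.587×12 + 0.114×202
Gray = 28.106 + 7.044 + 23.028
Gray = 58.178 → round half up → 58
Gray = 58


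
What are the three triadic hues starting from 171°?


Triadic: equally spaced at 120° intervals
H1 = 171°
H2 = (171 + 120) mod 360 = 291°
H3 = (171 + 240) mod 360 = 51°
Triadic = 171°, 291°, 51°


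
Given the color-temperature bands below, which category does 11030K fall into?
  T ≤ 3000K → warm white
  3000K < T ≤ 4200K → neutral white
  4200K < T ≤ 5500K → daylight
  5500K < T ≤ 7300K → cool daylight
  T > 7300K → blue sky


Temperature: 11030K
11030K > 7300K → blue sky
Classification: blue sky


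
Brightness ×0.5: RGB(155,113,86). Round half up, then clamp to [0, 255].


Multiply each channel by 0.5, round half up, clamp to [0, 255]
R: 155×0.5 = 77.5 → round → 78
G: 113×0.5 = 56.5 → round → 57
B: 86×0.5 = 43
= RGB(78, 57, 43)


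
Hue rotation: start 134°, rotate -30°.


New hue = (H + rotation) mod 360
New hue = (134 -30) mod 360
= 104 mod 360
= 104°


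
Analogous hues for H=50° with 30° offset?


Base hue: 50°
Left analog: (50 - 30) mod 360 = 20°
Right analog: (50 + 30) mod 360 = 80°
Analogous hues = 20° and 80°


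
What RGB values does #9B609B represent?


9B → 155 (R)
60 → 96 (G)
9B → 155 (B)
= RGB(155, 96, 155)


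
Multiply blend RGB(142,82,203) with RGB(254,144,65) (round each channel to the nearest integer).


Multiply: C = A×B/255, rounded to nearest integer
R: 142×254/255 = 36068/255 ≈ 141.443 → 141
G: 82×144/255 = 11808/255 ≈ 46.306 → 46
B: 203×65/255 = 13195/255 ≈ 51.745 → 52
= RGB(141, 46, 52)


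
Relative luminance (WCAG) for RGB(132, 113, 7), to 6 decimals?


Linearize each channel (sRGB transfer function): c = v/255; c_lin = c/12.92 if c ≤ 0.04045, else ((c+0.055)/1.055)^2.4
  R: 132/255 ≈ 0.517647 > 0.04045 → ((0.517647+0.055)/1.055)^2.4 ≈ 0.230740
  G: 113/255 ≈ 0.443137 > 0.04045 → ((0.443137+0.055)/1.055)^2.4 ≈ 0.165132
  B: 7/255 ≈ 0.027451 ≤ 0.04045 → 0.027451/12.92 ≈ 0.002125
R_lin = 0.230740, G_lin = 0.165132, B_lin = 0.002125
L = 0.2126×R + 0.7152×G + 0.0722×B
L = 0.2126×0.230740 + 0.7152×0.165132 + 0.0722×0.002125
L ≈ 0.167311


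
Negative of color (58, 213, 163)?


Invert: (255-R, 255-G, 255-B)
R: 255-58 = 197
G: 255-213 = 42
B: 255-163 = 92
= RGB(197, 42, 92)


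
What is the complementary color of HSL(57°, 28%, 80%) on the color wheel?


Complement = opposite side of color wheel = hue + 180°
H' = (57 + 180) mod 360 = 237°
S and L unchanged.
= HSL(237°, 28%, 80%)


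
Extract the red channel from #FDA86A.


Color: #FDA86A
R = FD = 253
G = A8 = 168
B = 6A = 106
Red = 253


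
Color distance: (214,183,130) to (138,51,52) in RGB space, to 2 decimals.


d = √[(R₁-R₂)² + (G₁-G₂)² + (B₁-B₂)²]
d = √[(214-138)² + (183-51)² + (130-52)²]
d = √[5776 + 17424 + 6084]
d = √29284
d ≈ 171.13


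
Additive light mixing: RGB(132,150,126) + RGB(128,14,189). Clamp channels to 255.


Additive: each channel = min(255, C₁+C₂)
R: 132+128 = 260 → 255
G: 150+14 = 164 → 164
B: 126+189 = 315 → 255
= RGB(255, 164, 255)


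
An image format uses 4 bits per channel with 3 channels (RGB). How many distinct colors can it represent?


Total bits = 4 bits/channel × 3 channels = 12 bits
Distinct colors = 2^12
= 4,096 colors


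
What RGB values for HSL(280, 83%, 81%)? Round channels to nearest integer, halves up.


H=280°, S=0.83, L=0.81
C = (1-|2L-1|)×S = (1-|0.62|)×0.83 = 0.3154
H' = H/60 = 280/60 ≈ 4.6667; X = C×(1-|H' mod 2 - 1|) ≈ 0.2103
m = L - C/2 = 0.81 - 0.1577 = 0.6523
Sector ⌊H'⌋ = 4 → (R',G',B') = (≈0.2103, 0.0, 0.3154)
RGB = ((R'+m)×255, (G'+m)×255, (B'+m)×255) = (219.9545, 166.3365, 246.7635)
Round half up → RGB(220, 166, 247)


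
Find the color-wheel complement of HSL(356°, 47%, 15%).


Complement = opposite side of color wheel = hue + 180°
H' = (356 + 180) mod 360 = 176°
S and L unchanged.
= HSL(176°, 47%, 15%)


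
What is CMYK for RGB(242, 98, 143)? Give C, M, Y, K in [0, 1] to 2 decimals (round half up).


R'=242/255≈0.9490, G'=98/255≈0.3843, B'=143/255≈0.5608
K = 1 - max(R',G',B') = 1 - 242/255 = 13/255 = 0.05098… → 0.05
(1-R'-K)/(1-K) simplifies to (max-R)/max with max = 242:
C = (242-242)/242 = 0/242 = 0 → 0.00
M = (242-98)/242 = 144/242 = 0.59504… → 0.60
Y = (242-143)/242 = 99/242 = 0.40909… → 0.41
= CMYK(0.00, 0.60, 0.41, 0.05)


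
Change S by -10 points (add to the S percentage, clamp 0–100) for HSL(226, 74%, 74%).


Original S = 74%
Adjustment = -10 percentage points
New S = 74 + (-10) = 64
Clamp to [0, 100] → 64
= HSL(226°, 64%, 74%)


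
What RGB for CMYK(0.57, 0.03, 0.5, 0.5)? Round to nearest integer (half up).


R = 255 × (1-C) × (1-K) = 255 × 0.43 × 0.50 = 54.825 → 55
G = 255 × (1-M) × (1-K) = 255 × 0.97 × 0.50 = 123.675 → 124
B = 255 × (1-Y) × (1-K) = 255 × 0.50 × 0.50 = 63.75 → 64
= RGB(55, 124, 64)


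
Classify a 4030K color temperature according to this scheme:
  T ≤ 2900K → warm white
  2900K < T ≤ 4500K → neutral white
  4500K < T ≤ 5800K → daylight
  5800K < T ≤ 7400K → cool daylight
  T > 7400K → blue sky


Temperature: 4030K
2900K < 4030K ≤ 4500K → neutral white
Classification: neutral white


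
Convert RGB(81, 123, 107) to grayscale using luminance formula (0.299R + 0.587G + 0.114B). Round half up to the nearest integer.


Gray = 0.299×R + 0.587×G + 0.114×B
Gray = 0.299×81 + 0.587×123 + 0.114×107
Gray = 24.219 + 72.201 + 12.198
Gray = 108.618 → round half up → 109
Gray = 109


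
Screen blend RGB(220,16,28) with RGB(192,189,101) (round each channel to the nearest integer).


Screen: C = 255 - (255-A)×(255-B)/255, rounded to nearest integer
R: 255 - (255-220)×(255-192)/255 = 255 - 2205/255 ≈ 255 - 8.647 = 246.353 → 246
G: 255 - (255-16)×(255-189)/255 = 255 - 15774/255 ≈ 255 - 61.859 = 193.141 → 193
B: 255 - (255-28)×(255-101)/255 = 255 - 34958/255 ≈ 255 - 137.090 = 117.910 → 118
= RGB(246, 193, 118)


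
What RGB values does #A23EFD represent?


A2 → 162 (R)
3E → 62 (G)
FD → 253 (B)
= RGB(162, 62, 253)


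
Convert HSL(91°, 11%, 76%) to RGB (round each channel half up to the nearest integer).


H=91°, S=0.11, L=0.76
C = (1-|2L-1|)×S = (1-|0.52|)×0.11 = 0.0528
H' = H/60 = 91/60 ≈ 1.5167; X = C×(1-|H' mod 2 - 1|) = 0.02552
m = L - C/2 = 0.76 - 0.0264 = 0.7336
Sector ⌊H'⌋ = 1 → (R',G',B') = (0.02552, 0.0528, 0.0)
RGB = ((R'+m)×255, (G'+m)×255, (B'+m)×255) = (193.5756, 200.532, 187.068)
Round half up → RGB(194, 201, 187)


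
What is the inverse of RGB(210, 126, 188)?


Invert: (255-R, 255-G, 255-B)
R: 255-210 = 45
G: 255-126 = 129
B: 255-188 = 67
= RGB(45, 129, 67)


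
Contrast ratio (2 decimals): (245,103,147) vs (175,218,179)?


Linearize each sRGB channel c=v/255: c/12.92 if c ≤ 0.04045 else ((c+0.055)/1.055)^2.4
L = 0.2126×R_lin + 0.7152×G_lin + 0.0722×B_lin
Color 1 (245,103,147):
  R=245: 245/255≈0.9608 > 0.04045 → ((0.9608+0.055)/1.055)^2.4 ≈ 0.91310
  G=103: 103/255≈0.4039 > 0.04045 → ((0.4039+0.055)/1.055)^2.4 ≈ 0.13563
  B=147: 147/255≈0.5765 > 0.04045 → ((0.5765+0.055)/1.055)^2.4 ≈ 0.29177
  L1 = 0.2126×0.91310 + 0.7152×0.13563 + 0.0722×0.29177 ≈ 0.31220
Color 2 (175,218,179):
  R=175: 175/255≈0.6863 > 0.04045 → ((0.6863+0.055)/1.055)^2.4 ≈ 0.42869
  G=218: 218/255≈0.8549 > 0.04045 → ((0.8549+0.055)/1.055)^2.4 ≈ 0.70110
  B=179: 179/255≈0.7020 > 0.04045 → ((0.7020+0.055)/1.055)^2.4 ≈ 0.45079
  L2 = 0.2126×0.42869 + 0.7152×0.70110 + 0.0722×0.45079 ≈ 0.62511
Lighter = 0.62511, Darker = 0.31220
Ratio = (L_lighter + 0.05) / (L_darker + 0.05)
Ratio = (0.62511 + 0.05) / (0.31220 + 0.05) = 0.67511 / 0.36220 ≈ 1.8639
Ratio ≈ 1.86:1


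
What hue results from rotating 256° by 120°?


New hue = (H + rotation) mod 360
New hue = (256 + 120) mod 360
= 376 mod 360
= 16°


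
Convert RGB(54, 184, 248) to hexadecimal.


R = 54 → 36 (hex)
G = 184 → B8 (hex)
B = 248 → F8 (hex)
Hex = #36B8F8


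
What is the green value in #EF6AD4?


Color: #EF6AD4
R = EF = 239
G = 6A = 106
B = D4 = 212
Green = 106


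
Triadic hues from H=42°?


Triadic: equally spaced at 120° intervals
H1 = 42°
H2 = (42 + 120) mod 360 = 162°
H3 = (42 + 240) mod 360 = 282°
Triadic = 42°, 162°, 282°


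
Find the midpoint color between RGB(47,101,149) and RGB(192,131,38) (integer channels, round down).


Midpoint: each channel = ⌊(C₁+C₂)/2⌋
R: ⌊(47+192)/2⌋ = 119
G: ⌊(101+131)/2⌋ = 116
B: ⌊(149+38)/2⌋ = 93
= RGB(119, 116, 93)


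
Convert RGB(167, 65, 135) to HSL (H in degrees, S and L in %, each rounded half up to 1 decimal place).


Normalize: R'=167/255≈0.6549, G'=65/255≈0.2549, B'=135/255≈0.5294
Max=167/255, Min=65/255, Δ=Max-Min=102/255
L = (Max+Min)/2 = (167+65)/510 = 232/510 = 0.45490… → L = 45.5%
L ≤ 0.5 → S = Δ/(Max+Min) = 102/(167+65) = 102/232 = 0.43965… → S = 44.0%
(the 1/255 factors cancel in S and H, so raw channel differences can be used)
Max is R' → H = 60 × (((G-B)/Δ) mod 6) = 60 × (((65-135)/102) mod 6)
  (-70)/102 = -0.6862…; negative, so add 6 → 5.3137…
  H = 60 × 5.3137… = 318.823…° → H = 318.8°
= HSL(318.8°, 44.0%, 45.5%)


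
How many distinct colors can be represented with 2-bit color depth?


Colors = 2^bits = 2^2
= 4 colors


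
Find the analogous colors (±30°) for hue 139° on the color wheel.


Base hue: 139°
Left analog: (139 - 30) mod 360 = 109°
Right analog: (139 + 30) mod 360 = 169°
Analogous hues = 109° and 169°


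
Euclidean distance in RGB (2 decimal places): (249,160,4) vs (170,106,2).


d = √[(R₁-R₂)² + (G₁-G₂)² + (B₁-B₂)²]
d = √[(249-170)² + (160-106)² + (4-2)²]
d = √[6241 + 2916 + 4]
d = √9161
d ≈ 95.71


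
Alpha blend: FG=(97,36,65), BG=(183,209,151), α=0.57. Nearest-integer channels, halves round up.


C = α×F + (1-α)×B, with 1-α = 0.43
R: 0.57×97 + 0.43×183 = 55.29 + 78.69 = 133.98 → 134
G: 0.57×36 + 0.43×209 = 20.52 + 89.87 = 110.39 → 110
B: 0.57×65 + 0.43×151 = 37.05 + 64.93 = 101.98 → 102
= RGB(134, 110, 102)


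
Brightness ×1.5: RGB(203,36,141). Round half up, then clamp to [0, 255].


Multiply each channel by 1.5, round half up, clamp to [0, 255]
R: 203×1.5 = 304.5 → round → 305 → clamp → 255
G: 36×1.5 = 54
B: 141×1.5 = 211.5 → round → 212
= RGB(255, 54, 212)


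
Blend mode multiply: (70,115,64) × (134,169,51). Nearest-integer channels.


Multiply: C = A×B/255, rounded to nearest integer
R: 70×134/255 = 9380/255 ≈ 36.784 → 37
G: 115×169/255 = 19435/255 ≈ 76.216 → 76
B: 64×51/255 = 3264/255 ≈ 12.800 → 13
= RGB(37, 76, 13)


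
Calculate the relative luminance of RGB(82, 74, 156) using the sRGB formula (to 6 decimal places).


Linearize each channel (sRGB transfer function): c = v/255; c_lin = c/12.92 if c ≤ 0.04045, else ((c+0.055)/1.055)^2.4
  R: 82/255 ≈ 0.321569 > 0.04045 → ((0.321569+0.055)/1.055)^2.4 ≈ 0.084376
  G: 74/255 ≈ 0.290196 > 0.04045 → ((0.290196+0.055)/1.055)^2.4 ≈ 0.068478
  B: 156/255 ≈ 0.611765 > 0.04045 → ((0.611765+0.055)/1.055)^2.4 ≈ 0.332452
R_lin = 0.084376, G_lin = 0.068478, B_lin = 0.332452
L = 0.2126×R + 0.7152×G + 0.0722×B
L = 0.2126×0.084376 + 0.7152×0.068478 + 0.0722×0.332452
L ≈ 0.090917


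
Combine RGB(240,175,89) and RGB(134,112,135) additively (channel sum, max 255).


Additive: each channel = min(255, C₁+C₂)
R: 240+134 = 374 → 255
G: 175+112 = 287 → 255
B: 89+135 = 224 → 224
= RGB(255, 255, 224)


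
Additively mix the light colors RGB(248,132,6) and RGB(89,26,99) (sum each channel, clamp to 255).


Additive: each channel = min(255, C₁+C₂)
R: 248+89 = 337 → 255
G: 132+26 = 158 → 158
B: 6+99 = 105 → 105
= RGB(255, 158, 105)


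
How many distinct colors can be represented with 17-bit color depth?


Colors = 2^bits = 2^17
= 131,072 colors


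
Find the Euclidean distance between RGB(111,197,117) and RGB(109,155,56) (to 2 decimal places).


d = √[(R₁-R₂)² + (G₁-G₂)² + (B₁-B₂)²]
d = √[(111-109)² + (197-155)² + (117-56)²]
d = √[4 + 1764 + 3721]
d = √5489
d ≈ 74.09


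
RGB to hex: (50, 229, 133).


R = 50 → 32 (hex)
G = 229 → E5 (hex)
B = 133 → 85 (hex)
Hex = #32E585


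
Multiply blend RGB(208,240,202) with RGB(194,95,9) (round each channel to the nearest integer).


Multiply: C = A×B/255, rounded to nearest integer
R: 208×194/255 = 40352/255 ≈ 158.243 → 158
G: 240×95/255 = 22800/255 ≈ 89.412 → 89
B: 202×9/255 = 1818/255 ≈ 7.129 → 7
= RGB(158, 89, 7)


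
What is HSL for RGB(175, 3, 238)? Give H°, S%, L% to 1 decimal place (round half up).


Normalize: R'=175/255≈0.6863, G'=3/255≈0.0118, B'=238/255≈0.9333
Max=238/255, Min=3/255, Δ=Max-Min=235/255
L = (Max+Min)/2 = (238+3)/510 = 241/510 = 0.47254… → L = 47.3%
L ≤ 0.5 → S = Δ/(Max+Min) = 235/(238+3) = 235/241 = 0.97510… → S = 97.5%
(the 1/255 factors cancel in S and H, so raw channel differences can be used)
Max is B' → H = 60 × ((R-G)/Δ + 4) = 60 × ((175-3)/235 + 4)
  172/235 + 4 = 0.7319… + 4 = 4.7319…
  H = 60 × 4.7319… = 283.914…° → H = 283.9°
= HSL(283.9°, 97.5%, 47.3%)


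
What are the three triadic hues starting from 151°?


Triadic: equally spaced at 120° intervals
H1 = 151°
H2 = (151 + 120) mod 360 = 271°
H3 = (151 + 240) mod 360 = 31°
Triadic = 151°, 271°, 31°


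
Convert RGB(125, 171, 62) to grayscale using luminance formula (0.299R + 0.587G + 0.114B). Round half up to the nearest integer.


Gray = 0.299×R + 0.587×G + 0.114×B
Gray = 0.299×125 + 0.587×171 + 0.114×62
Gray = 37.375 + 100.377 + 7.068
Gray = 144.820 → round half up → 145
Gray = 145


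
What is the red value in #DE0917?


Color: #DE0917
R = DE = 222
G = 09 = 9
B = 17 = 23
Red = 222


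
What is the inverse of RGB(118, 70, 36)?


Invert: (255-R, 255-G, 255-B)
R: 255-118 = 137
G: 255-70 = 185
B: 255-36 = 219
= RGB(137, 185, 219)


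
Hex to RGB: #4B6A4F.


4B → 75 (R)
6A → 106 (G)
4F → 79 (B)
= RGB(75, 106, 79)


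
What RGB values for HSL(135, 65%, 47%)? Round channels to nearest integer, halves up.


H=135°, S=0.65, L=0.47
C = (1-|2L-1|)×S = (1-|-0.06|)×0.65 = 0.611
H' = H/60 = 135/60 ≈ 2.2500; X = C×(1-|H' mod 2 - 1|) = 0.15275
m = L - C/2 = 0.47 - 0.3055 = 0.1645
Sector ⌊H'⌋ = 2 → (R',G',B') = (0.0, 0.611, 0.15275)
RGB = ((R'+m)×255, (G'+m)×255, (B'+m)×255) = (41.9475, 197.7525, 80.89875)
Round half up → RGB(42, 198, 81)


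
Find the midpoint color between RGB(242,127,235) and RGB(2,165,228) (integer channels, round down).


Midpoint: each channel = ⌊(C₁+C₂)/2⌋
R: ⌊(242+2)/2⌋ = 122
G: ⌊(127+165)/2⌋ = 146
B: ⌊(235+228)/2⌋ = 231
= RGB(122, 146, 231)


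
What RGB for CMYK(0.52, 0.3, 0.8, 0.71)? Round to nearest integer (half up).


R = 255 × (1-C) × (1-K) = 255 × 0.48 × 0.29 = 35.496 → 35
G = 255 × (1-M) × (1-K) = 255 × 0.70 × 0.29 = 51.765 → 52
B = 255 × (1-Y) × (1-K) = 255 × 0.20 × 0.29 = 14.79 → 15
= RGB(35, 52, 15)


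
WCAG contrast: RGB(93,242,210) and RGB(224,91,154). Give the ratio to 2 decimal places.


Linearize each sRGB channel c=v/255: c/12.92 if c ≤ 0.04045 else ((c+0.055)/1.055)^2.4
L = 0.2126×R_lin + 0.7152×G_lin + 0.0722×B_lin
Color 1 (93,242,210):
  R=93: 93/255≈0.3647 > 0.04045 → ((0.3647+0.055)/1.055)^2.4 ≈ 0.10946
  G=242: 242/255≈0.9490 > 0.04045 → ((0.9490+0.055)/1.055)^2.4 ≈ 0.88792
  B=210: 210/255≈0.8235 > 0.04045 → ((0.8235+0.055)/1.055)^2.4 ≈ 0.64448
  L1 = 0.2126×0.10946 + 0.7152×0.88792 + 0.0722×0.64448 ≈ 0.70485
Color 2 (224,91,154):
  R=224: 224/255≈0.8784 > 0.04045 → ((0.8784+0.055)/1.055)^2.4 ≈ 0.74540
  G=91: 91/255≈0.3569 > 0.04045 → ((0.3569+0.055)/1.055)^2.4 ≈ 0.10462
  B=154: 154/255≈0.6039 > 0.04045 → ((0.6039+0.055)/1.055)^2.4 ≈ 0.32314
  L2 = 0.2126×0.74540 + 0.7152×0.10462 + 0.0722×0.32314 ≈ 0.25663
Lighter = 0.70485, Darker = 0.25663
Ratio = (L_lighter + 0.05) / (L_darker + 0.05)
Ratio = (0.70485 + 0.05) / (0.25663 + 0.05) = 0.75485 / 0.30663 ≈ 2.4618
Ratio ≈ 2.46:1


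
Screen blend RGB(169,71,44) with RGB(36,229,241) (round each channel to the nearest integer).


Screen: C = 255 - (255-A)×(255-B)/255, rounded to nearest integer
R: 255 - (255-169)×(255-36)/255 = 255 - 18834/255 ≈ 255 - 73.859 = 181.141 → 181
G: 255 - (255-71)×(255-229)/255 = 255 - 4784/255 ≈ 255 - 18.761 = 236.239 → 236
B: 255 - (255-44)×(255-241)/255 = 255 - 2954/255 ≈ 255 - 11.584 = 243.416 → 243
= RGB(181, 236, 243)


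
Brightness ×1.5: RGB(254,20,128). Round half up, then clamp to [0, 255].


Multiply each channel by 1.5, round half up, clamp to [0, 255]
R: 254×1.5 = 381 → clamp → 255
G: 20×1.5 = 30
B: 128×1.5 = 192
= RGB(255, 30, 192)


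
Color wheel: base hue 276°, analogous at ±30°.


Base hue: 276°
Left analog: (276 - 30) mod 360 = 246°
Right analog: (276 + 30) mod 360 = 306°
Analogous hues = 246° and 306°


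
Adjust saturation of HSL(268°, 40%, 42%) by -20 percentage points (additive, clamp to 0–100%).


Original S = 40%
Adjustment = -20 percentage points
New S = 40 + (-20) = 20
Clamp to [0, 100] → 20
= HSL(268°, 20%, 42%)


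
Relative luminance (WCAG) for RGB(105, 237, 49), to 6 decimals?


Linearize each channel (sRGB transfer function): c = v/255; c_lin = c/12.92 if c ≤ 0.04045, else ((c+0.055)/1.055)^2.4
  R: 105/255 ≈ 0.411765 > 0.04045 → ((0.411765+0.055)/1.055)^2.4 ≈ 0.141263
  G: 237/255 ≈ 0.929412 > 0.04045 → ((0.929412+0.055)/1.055)^2.4 ≈ 0.846873
  B: 49/255 ≈ 0.192157 > 0.04045 → ((0.192157+0.055)/1.055)^2.4 ≈ 0.030713
R_lin = 0.141263, G_lin = 0.846873, B_lin = 0.030713
L = 0.2126×R + 0.7152×G + 0.0722×B
L = 0.2126×0.141263 + 0.7152×0.846873 + 0.0722×0.030713
L ≈ 0.637934


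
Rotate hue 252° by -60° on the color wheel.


New hue = (H + rotation) mod 360
New hue = (252 -60) mod 360
= 192 mod 360
= 192°


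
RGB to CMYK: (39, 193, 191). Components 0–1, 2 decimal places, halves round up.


R'=39/255≈0.1529, G'=193/255≈0.7569, B'=191/255≈0.7490
K = 1 - max(R',G',B') = 1 - 193/255 = 62/255 = 0.24313… → 0.24
(1-R'-K)/(1-K) simplifies to (max-R)/max with max = 193:
C = (193-39)/193 = 154/193 = 0.79792… → 0.80
M = (193-193)/193 = 0/193 = 0 → 0.00
Y = (193-191)/193 = 2/193 = 0.01036… → 0.01
= CMYK(0.80, 0.00, 0.01, 0.24)


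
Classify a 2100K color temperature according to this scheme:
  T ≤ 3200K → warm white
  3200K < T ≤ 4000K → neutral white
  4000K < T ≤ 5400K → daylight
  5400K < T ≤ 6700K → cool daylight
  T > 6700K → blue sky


Temperature: 2100K
2100K ≤ 3200K → warm white
Classification: warm white


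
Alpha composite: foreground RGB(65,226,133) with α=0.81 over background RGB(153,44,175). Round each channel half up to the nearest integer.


C = α×F + (1-α)×B, with 1-α = 0.19
R: 0.81×65 + 0.19×153 = 52.65 + 29.07 = 81.72 → 82
G: 0.81×226 + 0.19×44 = 183.06 + 8.36 = 191.42 → 191
B: 0.81×133 + 0.19×175 = 107.73 + 33.25 = 140.98 → 141
= RGB(82, 191, 141)


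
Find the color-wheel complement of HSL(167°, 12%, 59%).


Complement = opposite side of color wheel = hue + 180°
H' = (167 + 180) mod 360 = 347°
S and L unchanged.
= HSL(347°, 12%, 59%)


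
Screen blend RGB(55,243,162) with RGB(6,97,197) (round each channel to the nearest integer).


Screen: C = 255 - (255-A)×(255-B)/255, rounded to nearest integer
R: 255 - (255-55)×(255-6)/255 = 255 - 49800/255 ≈ 255 - 195.294 = 59.706 → 60
G: 255 - (255-243)×(255-97)/255 = 255 - 1896/255 ≈ 255 - 7.435 = 247.565 → 248
B: 255 - (255-162)×(255-197)/255 = 255 - 5394/255 ≈ 255 - 21.153 = 233.847 → 234
= RGB(60, 248, 234)


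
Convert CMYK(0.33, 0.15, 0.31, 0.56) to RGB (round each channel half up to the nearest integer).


R = 255 × (1-C) × (1-K) = 255 × 0.67 × 0.44 = 75.174 → 75
G = 255 × (1-M) × (1-K) = 255 × 0.85 × 0.44 = 95.37 → 95
B = 255 × (1-Y) × (1-K) = 255 × 0.69 × 0.44 = 77.418 → 77
= RGB(75, 95, 77)


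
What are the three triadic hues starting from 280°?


Triadic: equally spaced at 120° intervals
H1 = 280°
H2 = (280 + 120) mod 360 = 40°
H3 = (280 + 240) mod 360 = 160°
Triadic = 280°, 40°, 160°


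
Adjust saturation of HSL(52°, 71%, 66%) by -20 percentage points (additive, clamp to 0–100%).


Original S = 71%
Adjustment = -20 percentage points
New S = 71 + (-20) = 51
Clamp to [0, 100] → 51
= HSL(52°, 51%, 66%)


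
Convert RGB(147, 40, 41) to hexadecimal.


R = 147 → 93 (hex)
G = 40 → 28 (hex)
B = 41 → 29 (hex)
Hex = #932829


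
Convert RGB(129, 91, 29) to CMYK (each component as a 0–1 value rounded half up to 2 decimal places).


R'=129/255≈0.5059, G'=91/255≈0.3569, B'=29/255≈0.1137
K = 1 - max(R',G',B') = 1 - 129/255 = 126/255 = 0.49411… → 0.49
(1-R'-K)/(1-K) simplifies to (max-R)/max with max = 129:
C = (129-129)/129 = 0/129 = 0 → 0.00
M = (129-91)/129 = 38/129 = 0.29457… → 0.29
Y = (129-29)/129 = 100/129 = 0.77519… → 0.78
= CMYK(0.00, 0.29, 0.78, 0.49)


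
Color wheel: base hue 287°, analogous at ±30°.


Base hue: 287°
Left analog: (287 - 30) mod 360 = 257°
Right analog: (287 + 30) mod 360 = 317°
Analogous hues = 257° and 317°


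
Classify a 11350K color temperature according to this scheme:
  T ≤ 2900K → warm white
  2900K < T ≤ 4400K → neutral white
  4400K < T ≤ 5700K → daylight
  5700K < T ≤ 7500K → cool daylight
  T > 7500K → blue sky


Temperature: 11350K
11350K > 7500K → blue sky
Classification: blue sky


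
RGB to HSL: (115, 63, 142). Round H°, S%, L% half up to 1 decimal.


Normalize: R'=115/255≈0.4510, G'=63/255≈0.2471, B'=142/255≈0.5569
Max=142/255, Min=63/255, Δ=Max-Min=79/255
L = (Max+Min)/2 = (142+63)/510 = 205/510 = 0.40196… → L = 40.2%
L ≤ 0.5 → S = Δ/(Max+Min) = 79/(142+63) = 79/205 = 0.38536… → S = 38.5%
(the 1/255 factors cancel in S and H, so raw channel differences can be used)
Max is B' → H = 60 × ((R-G)/Δ + 4) = 60 × ((115-63)/79 + 4)
  52/79 + 4 = 0.6582… + 4 = 4.6582…
  H = 60 × 4.6582… = 279.493…° → H = 279.5°
= HSL(279.5°, 38.5%, 40.2%)


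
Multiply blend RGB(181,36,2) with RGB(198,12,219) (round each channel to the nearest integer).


Multiply: C = A×B/255, rounded to nearest integer
R: 181×198/255 = 35838/255 ≈ 140.541 → 141
G: 36×12/255 = 432/255 ≈ 1.694 → 2
B: 2×219/255 = 438/255 ≈ 1.718 → 2
= RGB(141, 2, 2)


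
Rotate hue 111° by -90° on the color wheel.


New hue = (H + rotation) mod 360
New hue = (111 -90) mod 360
= 21 mod 360
= 21°


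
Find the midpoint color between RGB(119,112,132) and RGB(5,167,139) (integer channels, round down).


Midpoint: each channel = ⌊(C₁+C₂)/2⌋
R: ⌊(119+5)/2⌋ = 62
G: ⌊(112+167)/2⌋ = 139
B: ⌊(132+139)/2⌋ = 135
= RGB(62, 139, 135)


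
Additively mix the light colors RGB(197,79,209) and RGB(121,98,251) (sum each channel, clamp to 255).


Additive: each channel = min(255, C₁+C₂)
R: 197+121 = 318 → 255
G: 79+98 = 177 → 177
B: 209+251 = 460 → 255
= RGB(255, 177, 255)


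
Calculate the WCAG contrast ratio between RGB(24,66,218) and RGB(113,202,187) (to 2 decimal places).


Linearize each sRGB channel c=v/255: c/12.92 if c ≤ 0.04045 else ((c+0.055)/1.055)^2.4
L = 0.2126×R_lin + 0.7152×G_lin + 0.0722×B_lin
Color 1 (24,66,218):
  R=24: 24/255≈0.0941 > 0.04045 → ((0.0941+0.055)/1.055)^2.4 ≈ 0.00913
  G=66: 66/255≈0.2588 > 0.04045 → ((0.2588+0.055)/1.055)^2.4 ≈ 0.05448
  B=218: 218/255≈0.8549 > 0.04045 → ((0.8549+0.055)/1.055)^2.4 ≈ 0.70110
  L1 = 0.2126×0.00913 + 0.7152×0.05448 + 0.0722×0.70110 ≈ 0.09153
Color 2 (113,202,187):
  R=113: 113/255≈0.4431 > 0.04045 → ((0.4431+0.055)/1.055)^2.4 ≈ 0.16513
  G=202: 202/255≈0.7922 > 0.04045 → ((0.7922+0.055)/1.055)^2.4 ≈ 0.59062
  B=187: 187/255≈0.7333 > 0.04045 → ((0.7333+0.055)/1.055)^2.4 ≈ 0.49693
  L2 = 0.2126×0.16513 + 0.7152×0.59062 + 0.0722×0.49693 ≈ 0.49340
Lighter = 0.49340, Darker = 0.09153
Ratio = (L_lighter + 0.05) / (L_darker + 0.05)
Ratio = (0.49340 + 0.05) / (0.09153 + 0.05) = 0.54340 / 0.14153 ≈ 3.8396
Ratio ≈ 3.84:1


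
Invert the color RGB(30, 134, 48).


Invert: (255-R, 255-G, 255-B)
R: 255-30 = 225
G: 255-134 = 121
B: 255-48 = 207
= RGB(225, 121, 207)


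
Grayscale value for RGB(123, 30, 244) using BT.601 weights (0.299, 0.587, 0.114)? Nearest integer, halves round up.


Gray = 0.299×R + 0.587×G + 0.114×B
Gray = 0.299×123 + 0.587×30 + 0.114×244
Gray = 36.777 + 17.610 + 27.816
Gray = 82.203 → round half up → 82
Gray = 82


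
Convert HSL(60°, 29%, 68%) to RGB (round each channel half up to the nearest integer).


H=60°, S=0.29, L=0.68
C = (1-|2L-1|)×S = (1-|0.36|)×0.29 = 0.1856
H' = H/60 = 60/60 ≈ 1.0000; X = C×(1-|H' mod 2 - 1|) = 0.1856
m = L - C/2 = 0.68 - 0.0928 = 0.5872
Sector ⌊H'⌋ = 1 → (R',G',B') = (0.1856, 0.1856, 0.0)
RGB = ((R'+m)×255, (G'+m)×255, (B'+m)×255) = (197.064, 197.064, 149.736)
Round half up → RGB(197, 197, 150)


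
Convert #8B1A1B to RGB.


8B → 139 (R)
1A → 26 (G)
1B → 27 (B)
= RGB(139, 26, 27)


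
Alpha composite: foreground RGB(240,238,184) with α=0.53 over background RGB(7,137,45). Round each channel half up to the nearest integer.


C = α×F + (1-α)×B, with 1-α = 0.47
R: 0.53×240 + 0.47×7 = 127.20 + 3.29 = 130.49 → 130
G: 0.53×238 + 0.47×137 = 126.14 + 64.39 = 190.53 → 191
B: 0.53×184 + 0.47×45 = 97.52 + 21.15 = 118.67 → 119
= RGB(130, 191, 119)


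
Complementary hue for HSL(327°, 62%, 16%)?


Complement = opposite side of color wheel = hue + 180°
H' = (327 + 180) mod 360 = 147°
S and L unchanged.
= HSL(147°, 62%, 16%)


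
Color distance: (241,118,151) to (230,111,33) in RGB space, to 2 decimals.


d = √[(R₁-R₂)² + (G₁-G₂)² + (B₁-B₂)²]
d = √[(241-230)² + (118-111)² + (151-33)²]
d = √[121 + 49 + 13924]
d = √14094
d ≈ 118.72


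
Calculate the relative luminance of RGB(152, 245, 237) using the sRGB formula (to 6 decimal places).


Linearize each channel (sRGB transfer function): c = v/255; c_lin = c/12.92 if c ≤ 0.04045, else ((c+0.055)/1.055)^2.4
  R: 152/255 ≈ 0.596078 > 0.04045 → ((0.596078+0.055)/1.055)^2.4 ≈ 0.313989
  G: 245/255 ≈ 0.960784 > 0.04045 → ((0.960784+0.055)/1.055)^2.4 ≈ 0.913099
  B: 237/255 ≈ 0.929412 > 0.04045 → ((0.929412+0.055)/1.055)^2.4 ≈ 0.846873
R_lin = 0.313989, G_lin = 0.913099, B_lin = 0.846873
L = 0.2126×R + 0.7152×G + 0.0722×B
L = 0.2126×0.313989 + 0.7152×0.913099 + 0.0722×0.846873
L ≈ 0.780946


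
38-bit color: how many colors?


Colors = 2^bits = 2^38
= 274,877,906,944 colors


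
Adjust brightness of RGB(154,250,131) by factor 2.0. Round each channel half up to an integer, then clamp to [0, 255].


Multiply each channel by 2.0, round half up, clamp to [0, 255]
R: 154×2.0 = 308 → clamp → 255
G: 250×2.0 = 500 → clamp → 255
B: 131×2.0 = 262 → clamp → 255
= RGB(255, 255, 255)


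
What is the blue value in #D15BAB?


Color: #D15BAB
R = D1 = 209
G = 5B = 91
B = AB = 171
Blue = 171


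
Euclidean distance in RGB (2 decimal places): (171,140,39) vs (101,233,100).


d = √[(R₁-R₂)² + (G₁-G₂)² + (B₁-B₂)²]
d = √[(171-101)² + (140-233)² + (39-100)²]
d = √[4900 + 8649 + 3721]
d = √17270
d ≈ 131.42


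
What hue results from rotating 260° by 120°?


New hue = (H + rotation) mod 360
New hue = (260 + 120) mod 360
= 380 mod 360
= 20°


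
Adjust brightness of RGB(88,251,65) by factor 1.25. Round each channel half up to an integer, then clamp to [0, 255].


Multiply each channel by 1.25, round half up, clamp to [0, 255]
R: 88×1.25 = 110
G: 251×1.25 = 313.75 → round → 314 → clamp → 255
B: 65×1.25 = 81.25 → round → 81
= RGB(110, 255, 81)


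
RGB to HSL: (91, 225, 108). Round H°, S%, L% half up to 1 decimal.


Normalize: R'=91/255≈0.3569, G'=225/255≈0.8824, B'=108/255≈0.4235
Max=225/255, Min=91/255, Δ=Max-Min=134/255
L = (Max+Min)/2 = (225+91)/510 = 316/510 = 0.61960… → L = 62.0%
L > 0.5 → S = Δ/(2-Max-Min) = 134/(510-225-91) = 134/194 = 0.69072… → S = 69.1%
(the 1/255 factors cancel in S and H, so raw channel differences can be used)
Max is G' → H = 60 × ((B-R)/Δ + 2) = 60 × ((108-91)/134 + 2)
  17/134 + 2 = 0.1268… + 2 = 2.1268…
  H = 60 × 2.1268… = 127.611…° → H = 127.6°
= HSL(127.6°, 69.1%, 62.0%)
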